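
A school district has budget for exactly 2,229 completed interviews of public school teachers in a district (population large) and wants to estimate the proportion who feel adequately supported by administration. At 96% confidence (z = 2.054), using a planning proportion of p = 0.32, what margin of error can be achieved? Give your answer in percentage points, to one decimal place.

2.0

SE(p̂) = √[p(1−p)/n] = √[0.2176/2229] = 0.00988.
E = z × SE = 2.054 × 0.00988 = 0.02029, or 2.0 percentage points.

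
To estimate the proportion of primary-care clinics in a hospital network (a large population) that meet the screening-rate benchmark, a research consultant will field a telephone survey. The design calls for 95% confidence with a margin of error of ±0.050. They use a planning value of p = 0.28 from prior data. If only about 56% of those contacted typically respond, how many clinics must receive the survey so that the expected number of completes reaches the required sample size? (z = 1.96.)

554

Completed interviews needed: n₀ = 1.96² × 0.2016 / 0.050² ≈ 309.79 → 310.
At a 56% response rate, contacts needed = 310 / 0.56 ≈ 553.57 → 554.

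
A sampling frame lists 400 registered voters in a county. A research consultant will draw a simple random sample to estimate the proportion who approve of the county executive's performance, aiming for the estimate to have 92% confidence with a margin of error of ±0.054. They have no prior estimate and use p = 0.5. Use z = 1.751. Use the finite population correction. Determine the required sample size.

Unadjusted: n₀ = 1.751² × 0.50 × 0.50 / 0.054² ≈ 262.86, so n₀ = 263.
Finite population correction with N = 400: n = n₀ / (1 + (n₀−1)/N) = 263 / (1 + 262/400) = 263 / 1.6550 ≈ 158.91.
Rounding up, n = 159.

159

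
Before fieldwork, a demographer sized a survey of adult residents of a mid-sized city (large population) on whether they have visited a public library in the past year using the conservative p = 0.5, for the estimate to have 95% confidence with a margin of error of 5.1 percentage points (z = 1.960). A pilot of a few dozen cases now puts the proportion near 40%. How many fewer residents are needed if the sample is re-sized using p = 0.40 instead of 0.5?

Conservative (p = 0.5): n = 1.960² × 0.25 / 0.051² ≈ 369.24 → 370.
Using p = 0.40: p(1−p) = 0.2400, so n = 1.960² × 0.2400 / 0.051² ≈ 354.47 → 355.
Reduction: 370 − 355 = 15.

15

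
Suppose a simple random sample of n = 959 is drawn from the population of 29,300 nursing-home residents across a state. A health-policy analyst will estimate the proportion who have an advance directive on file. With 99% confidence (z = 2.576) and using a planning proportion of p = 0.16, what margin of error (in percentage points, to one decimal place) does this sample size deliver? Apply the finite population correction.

Finite-population factor: (N−n)/(N−1) = (29300−959)/(29300−1) = 0.9673.
SE(p̂) = √[p(1−p)/n · (N−n)/(N−1)] = √[0.1344/959 × 0.9673] = 0.01164.
E = z × SE = 2.576 × 0.01164 = 0.02999 ≈ 3.0 percentage points.

3.0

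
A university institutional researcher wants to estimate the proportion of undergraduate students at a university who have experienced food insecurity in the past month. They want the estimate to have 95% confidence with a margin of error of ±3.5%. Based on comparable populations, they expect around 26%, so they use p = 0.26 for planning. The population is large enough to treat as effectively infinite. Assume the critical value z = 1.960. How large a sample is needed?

With p = 0.26, p(1−p) = 0.1924.
n = z²·p(1−p)/E² = 1.960² × 0.1924 / 0.035² = 3.8416 × 0.1924 / 0.001225 ≈ 603.37.
Rounding up gives n = 604.

604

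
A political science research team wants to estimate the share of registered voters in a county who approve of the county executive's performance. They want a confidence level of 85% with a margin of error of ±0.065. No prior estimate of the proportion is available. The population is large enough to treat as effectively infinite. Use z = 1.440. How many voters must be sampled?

With no prior estimate, use p = 0.5, giving p(1−p) = 0.25.
n = z²·p(1−p)/E² = 1.440² × 0.2500 / 0.065² = 2.0736 × 0.2500 / 0.004225 ≈ 122.70.
Rounding up gives n = 123.

123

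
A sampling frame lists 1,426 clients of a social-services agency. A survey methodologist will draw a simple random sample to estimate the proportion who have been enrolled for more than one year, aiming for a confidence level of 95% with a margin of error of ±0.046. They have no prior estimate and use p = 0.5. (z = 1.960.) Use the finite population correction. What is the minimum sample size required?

Unadjusted: n₀ = 1.960² × 0.50 × 0.50 / 0.046² ≈ 453.88, so n₀ = 454.
Finite population correction with N = 1,426: n = n₀ / (1 + (n₀−1)/N) = 454 / (1 + 453/1426) = 454 / 1.3177 ≈ 344.55.
Rounding up, n = 345.

345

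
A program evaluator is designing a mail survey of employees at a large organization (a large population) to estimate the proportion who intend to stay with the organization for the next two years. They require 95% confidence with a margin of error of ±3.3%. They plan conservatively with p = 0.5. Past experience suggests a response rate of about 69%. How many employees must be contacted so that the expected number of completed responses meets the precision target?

For 95% confidence, z = 1.96.
Completed interviews needed: n₀ = 1.96² × 0.2500 / 0.033² ≈ 881.91 → 882.
At a 69% response rate, contacts needed = 882 / 0.69 ≈ 1278.26 → 1279.

1279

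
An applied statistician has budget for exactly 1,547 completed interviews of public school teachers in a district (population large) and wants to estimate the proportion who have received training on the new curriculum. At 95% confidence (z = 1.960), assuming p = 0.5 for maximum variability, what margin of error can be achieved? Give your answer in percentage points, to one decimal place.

SE(p̂) = √[p(1−p)/n] = √[0.2500/1547] = 0.01271.
E = z × SE = 1.960 × 0.01271 = 0.02492, or 2.5 percentage points.

2.5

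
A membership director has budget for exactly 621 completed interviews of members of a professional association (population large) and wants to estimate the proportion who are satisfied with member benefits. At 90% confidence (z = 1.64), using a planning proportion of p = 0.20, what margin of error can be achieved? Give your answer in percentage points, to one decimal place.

2.6

SE(p̂) = √[p(1−p)/n] = √[0.1600/621] = 0.01605.
E = z × SE = 1.64 × 0.01605 = 0.02632, or 2.6 percentage points.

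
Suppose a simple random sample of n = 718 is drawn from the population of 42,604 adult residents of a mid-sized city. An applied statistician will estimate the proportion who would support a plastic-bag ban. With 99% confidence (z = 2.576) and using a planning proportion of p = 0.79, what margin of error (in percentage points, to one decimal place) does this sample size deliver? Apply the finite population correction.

Finite-population factor: (N−n)/(N−1) = (42604−718)/(42604−1) = 0.9832.
SE(p̂) = √[p(1−p)/n · (N−n)/(N−1)] = √[0.1659/718 × 0.9832] = 0.01507.
E = z × SE = 2.576 × 0.01507 = 0.03883 ≈ 3.9 percentage points.

3.9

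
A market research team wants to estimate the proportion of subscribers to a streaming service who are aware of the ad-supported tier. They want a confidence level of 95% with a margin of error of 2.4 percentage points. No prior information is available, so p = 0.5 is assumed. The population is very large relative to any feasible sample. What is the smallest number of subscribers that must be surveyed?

1668

For 95% confidence, z = 1.960.
With p = 0.5, p(1−p) = 0.25.
n = z²·p(1−p)/E² = 1.960² × 0.2500 / 0.024² = 3.8416 × 0.2500 / 0.000576 ≈ 1667.36.
Rounding up gives n = 1668.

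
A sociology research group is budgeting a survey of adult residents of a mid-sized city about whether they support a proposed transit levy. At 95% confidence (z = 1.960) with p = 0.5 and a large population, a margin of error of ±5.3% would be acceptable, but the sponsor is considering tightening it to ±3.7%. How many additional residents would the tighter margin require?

At ±5.3%: n = 1.960² × 0.2500 / 0.053² ≈ 341.90 → 342.
At ±3.7%: n = 1.960² × 0.2500 / 0.037² ≈ 701.53 → 702.
Additional respondents: 702 − 342 = 360.

360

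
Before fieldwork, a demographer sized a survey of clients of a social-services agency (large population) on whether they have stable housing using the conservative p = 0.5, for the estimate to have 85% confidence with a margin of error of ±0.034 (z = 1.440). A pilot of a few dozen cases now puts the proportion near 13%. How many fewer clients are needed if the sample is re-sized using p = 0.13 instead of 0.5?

Conservative (p = 0.5): n = 1.440² × 0.25 / 0.034² ≈ 448.44 → 449.
Using p = 0.13: p(1−p) = 0.1131, so n = 1.440² × 0.1131 / 0.034² ≈ 202.88 → 203.
Reduction: 449 − 203 = 246.

246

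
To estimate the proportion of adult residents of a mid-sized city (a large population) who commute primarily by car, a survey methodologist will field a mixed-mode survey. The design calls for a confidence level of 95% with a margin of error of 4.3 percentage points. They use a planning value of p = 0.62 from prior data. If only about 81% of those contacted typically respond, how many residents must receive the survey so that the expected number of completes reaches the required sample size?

For 95% confidence, z = 1.960.
Completed interviews needed: n₀ = 1.960² × 0.2356 / 0.043² ≈ 489.50 → 490.
At an 81% response rate, contacts needed = 490 / 0.81 ≈ 604.94 → 605.

605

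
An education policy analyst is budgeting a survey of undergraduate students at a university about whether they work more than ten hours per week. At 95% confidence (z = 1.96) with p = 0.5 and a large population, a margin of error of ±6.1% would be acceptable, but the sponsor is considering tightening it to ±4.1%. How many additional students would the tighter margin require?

313

At ±6.1%: n = 1.96² × 0.2500 / 0.061² ≈ 258.10 → 259.
At ±4.1%: n = 1.96² × 0.2500 / 0.041² ≈ 571.33 → 572.
Additional respondents: 572 − 259 = 313.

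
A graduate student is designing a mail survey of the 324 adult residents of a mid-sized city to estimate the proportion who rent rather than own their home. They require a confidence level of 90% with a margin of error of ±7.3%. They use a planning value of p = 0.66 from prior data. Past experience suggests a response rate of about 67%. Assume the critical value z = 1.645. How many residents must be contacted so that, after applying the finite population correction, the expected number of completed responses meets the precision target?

127

Completed interviews needed (unadjusted): n₀ = 1.645² × 0.2244 / 0.073² ≈ 113.95 → 114.
FPC for N = 324: n = 114 / (1 + 113/324) = 114 / 1.3488 ≈ 84.52 → 85.
At a 67% response rate, contacts needed = 85 / 0.67 ≈ 126.87 → 127.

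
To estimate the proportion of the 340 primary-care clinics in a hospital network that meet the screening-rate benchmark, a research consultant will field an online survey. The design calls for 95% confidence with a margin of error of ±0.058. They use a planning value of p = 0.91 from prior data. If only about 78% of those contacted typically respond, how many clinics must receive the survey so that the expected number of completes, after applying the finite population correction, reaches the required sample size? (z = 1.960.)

Completed interviews needed (unadjusted): n₀ = 1.960² × 0.0819 / 0.058² ≈ 93.53 → 94.
FPC for N = 340: n = 94 / (1 + 93/340) = 94 / 1.2735 ≈ 73.81 → 74.
At a 78% response rate, contacts needed = 74 / 0.78 ≈ 94.87 → 95.

95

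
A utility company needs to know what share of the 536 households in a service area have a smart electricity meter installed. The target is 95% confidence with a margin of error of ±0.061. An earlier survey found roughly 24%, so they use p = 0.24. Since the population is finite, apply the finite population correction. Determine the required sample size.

For 95% confidence, z = 1.96.
Unadjusted: n₀ = 1.96² × 0.24 × 0.76 / 0.061² ≈ 188.31, so n₀ = 189.
Finite population correction with N = 536: n = n₀ / (1 + (n₀−1)/N) = 189 / (1 + 188/536) = 189 / 1.3507 ≈ 139.92.
Rounding up, n = 140.

140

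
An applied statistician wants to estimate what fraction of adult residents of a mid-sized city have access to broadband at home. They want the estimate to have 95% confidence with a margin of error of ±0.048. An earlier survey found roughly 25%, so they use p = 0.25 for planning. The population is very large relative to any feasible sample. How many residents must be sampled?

For 95% confidence, z = 1.960.
With p = 0.25, p(1−p) = 0.1875.
n = z²·p(1−p)/E² = 1.960² × 0.1875 / 0.048² = 3.8416 × 0.1875 / 0.002304 ≈ 312.63.
Rounding up gives n = 313.

313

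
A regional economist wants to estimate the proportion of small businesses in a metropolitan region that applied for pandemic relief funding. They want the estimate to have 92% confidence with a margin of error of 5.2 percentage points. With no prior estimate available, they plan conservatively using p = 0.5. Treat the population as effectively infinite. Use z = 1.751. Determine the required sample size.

284

With p = 0.5, p(1−p) = 0.25.
n = z²·p(1−p)/E² = 1.751² × 0.2500 / 0.052² = 3.0660 × 0.2500 / 0.002704 ≈ 283.47.
Rounding up gives n = 284.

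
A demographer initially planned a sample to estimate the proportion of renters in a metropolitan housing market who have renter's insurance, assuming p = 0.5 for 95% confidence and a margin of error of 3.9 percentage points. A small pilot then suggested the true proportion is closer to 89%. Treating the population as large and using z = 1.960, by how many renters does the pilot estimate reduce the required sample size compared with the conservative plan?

Conservative (p = 0.5): n = 1.960² × 0.25 / 0.039² ≈ 631.43 → 632.
Using p = 0.89: p(1−p) = 0.0979, so n = 1.960² × 0.0979 / 0.039² ≈ 247.27 → 248.
Reduction: 632 − 248 = 384.

384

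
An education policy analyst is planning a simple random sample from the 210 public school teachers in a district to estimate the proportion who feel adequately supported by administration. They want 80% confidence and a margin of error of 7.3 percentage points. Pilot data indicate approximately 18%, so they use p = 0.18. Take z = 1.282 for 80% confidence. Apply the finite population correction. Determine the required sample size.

38

Unadjusted: n₀ = 1.282² × 0.18 × 0.82 / 0.073² ≈ 45.52, so n₀ = 46.
Finite population correction with N = 210: n = n₀ / (1 + (n₀−1)/N) = 46 / (1 + 45/210) = 46 / 1.2143 ≈ 37.88.
Rounding up, n = 38.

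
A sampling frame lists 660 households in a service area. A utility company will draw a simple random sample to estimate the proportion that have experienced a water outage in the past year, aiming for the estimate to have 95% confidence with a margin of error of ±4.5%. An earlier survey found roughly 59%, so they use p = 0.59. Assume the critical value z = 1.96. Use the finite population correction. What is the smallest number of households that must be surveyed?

271

Unadjusted: n₀ = 1.96² × 0.59 × 0.41 / 0.045² ≈ 458.91, so n₀ = 459.
Finite population correction with N = 660: n = n₀ / (1 + (n₀−1)/N) = 459 / (1 + 458/660) = 459 / 1.6939 ≈ 270.97.
Rounding up, n = 271.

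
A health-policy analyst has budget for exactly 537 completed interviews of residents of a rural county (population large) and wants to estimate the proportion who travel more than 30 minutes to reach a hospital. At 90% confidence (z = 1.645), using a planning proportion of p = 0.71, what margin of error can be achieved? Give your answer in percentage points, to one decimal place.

3.2

SE(p̂) = √[p(1−p)/n] = √[0.2059/537] = 0.01958.
E = z × SE = 1.645 × 0.01958 = 0.03221, or 3.2 percentage points.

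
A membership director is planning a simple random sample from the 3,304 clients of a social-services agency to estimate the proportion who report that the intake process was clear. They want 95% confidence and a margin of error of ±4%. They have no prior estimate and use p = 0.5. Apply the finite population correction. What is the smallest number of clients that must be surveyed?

For 95% confidence, z = 1.960.
Unadjusted: n₀ = 1.960² × 0.50 × 0.50 / 0.040² ≈ 600.25, so n₀ = 601.
Finite population correction with N = 3,304: n = n₀ / (1 + (n₀−1)/N) = 601 / (1 + 600/3304) = 601 / 1.1816 ≈ 508.63.
Rounding up, n = 509.

509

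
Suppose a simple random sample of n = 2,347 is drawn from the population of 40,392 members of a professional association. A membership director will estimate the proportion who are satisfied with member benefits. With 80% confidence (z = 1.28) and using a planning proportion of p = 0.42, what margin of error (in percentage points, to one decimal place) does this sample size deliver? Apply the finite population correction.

1.3

Finite-population factor: (N−n)/(N−1) = (40392−2347)/(40392−1) = 0.9419.
SE(p̂) = √[p(1−p)/n · (N−n)/(N−1)] = √[0.2436/2347 × 0.9419] = 0.00989.
E = z × SE = 1.28 × 0.00989 = 0.01266 ≈ 1.3 percentage points.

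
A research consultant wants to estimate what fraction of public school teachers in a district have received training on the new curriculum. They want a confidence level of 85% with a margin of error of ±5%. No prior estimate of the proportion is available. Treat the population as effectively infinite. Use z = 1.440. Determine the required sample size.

With no prior estimate, use p = 0.5, giving p(1−p) = 0.25.
n = z²·p(1−p)/E² = 1.440² × 0.2500 / 0.050² = 2.0736 × 0.2500 / 0.002500 ≈ 207.36.
Rounding up gives n = 208.

208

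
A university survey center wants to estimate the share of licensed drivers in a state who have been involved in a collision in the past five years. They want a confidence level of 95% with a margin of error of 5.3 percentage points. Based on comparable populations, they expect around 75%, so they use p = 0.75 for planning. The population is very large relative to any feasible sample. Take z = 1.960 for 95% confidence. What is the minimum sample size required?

With p = 0.75, p(1−p) = 0.1875.
n = z²·p(1−p)/E² = 1.960² × 0.1875 / 0.053² = 3.8416 × 0.1875 / 0.002809 ≈ 256.43.
Rounding up gives n = 257.

257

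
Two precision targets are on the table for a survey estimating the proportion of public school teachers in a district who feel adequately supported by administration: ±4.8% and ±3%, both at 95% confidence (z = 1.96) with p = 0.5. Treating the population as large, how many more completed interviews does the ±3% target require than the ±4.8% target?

At ±4.8%: n = 1.96² × 0.2500 / 0.048² ≈ 416.84 → 417.
At ±3%: n = 1.96² × 0.2500 / 0.030² ≈ 1067.11 → 1068.
Additional respondents: 1068 − 417 = 651.

651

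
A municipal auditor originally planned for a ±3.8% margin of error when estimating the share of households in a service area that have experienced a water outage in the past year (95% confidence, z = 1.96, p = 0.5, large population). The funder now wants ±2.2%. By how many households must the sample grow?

1319

At ±3.8%: n = 1.96² × 0.2500 / 0.038² ≈ 665.10 → 666.
At ±2.2%: n = 1.96² × 0.2500 / 0.022² ≈ 1984.30 → 1985.
Additional respondents: 1985 − 666 = 1319.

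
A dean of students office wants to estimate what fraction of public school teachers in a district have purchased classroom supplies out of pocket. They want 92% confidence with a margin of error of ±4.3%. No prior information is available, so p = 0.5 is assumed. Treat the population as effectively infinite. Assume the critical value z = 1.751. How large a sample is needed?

With p = 0.5, p(1−p) = 0.25.
n = z²·p(1−p)/E² = 1.751² × 0.2500 / 0.043² = 3.0660 × 0.2500 / 0.001849 ≈ 414.55.
Rounding up gives n = 415.

415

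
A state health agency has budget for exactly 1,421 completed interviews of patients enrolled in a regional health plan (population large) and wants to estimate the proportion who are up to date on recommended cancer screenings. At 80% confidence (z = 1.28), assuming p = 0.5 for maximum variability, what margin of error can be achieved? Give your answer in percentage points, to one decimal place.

SE(p̂) = √[p(1−p)/n] = √[0.2500/1421] = 0.01326.
E = z × SE = 1.28 × 0.01326 = 0.01698, or 1.7 percentage points.

1.7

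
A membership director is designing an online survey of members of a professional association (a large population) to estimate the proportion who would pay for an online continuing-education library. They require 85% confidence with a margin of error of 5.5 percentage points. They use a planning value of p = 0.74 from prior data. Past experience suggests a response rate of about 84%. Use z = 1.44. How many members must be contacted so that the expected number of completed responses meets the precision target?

Completed interviews needed: n₀ = 1.44² × 0.1924 / 0.055² ≈ 131.89 → 132.
At an 84% response rate, contacts needed = 132 / 0.84 ≈ 157.14 → 158.

158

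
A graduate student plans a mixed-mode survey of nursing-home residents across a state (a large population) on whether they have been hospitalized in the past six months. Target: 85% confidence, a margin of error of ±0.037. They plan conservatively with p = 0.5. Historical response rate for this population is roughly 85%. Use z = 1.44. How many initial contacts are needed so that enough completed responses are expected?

Completed interviews needed: n₀ = 1.44² × 0.2500 / 0.037² ≈ 378.67 → 379.
At an 85% response rate, contacts needed = 379 / 0.85 ≈ 445.88 → 446.

446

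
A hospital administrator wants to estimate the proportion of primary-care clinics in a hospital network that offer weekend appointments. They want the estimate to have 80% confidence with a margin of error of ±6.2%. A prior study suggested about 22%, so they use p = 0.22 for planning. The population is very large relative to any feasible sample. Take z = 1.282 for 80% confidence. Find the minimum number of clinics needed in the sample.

With p = 0.22, p(1−p) = 0.1716.
n = z²·p(1−p)/E² = 1.282² × 0.1716 / 0.062² = 1.6435 × 0.1716 / 0.003844 ≈ 73.37.
Rounding up gives n = 74.

74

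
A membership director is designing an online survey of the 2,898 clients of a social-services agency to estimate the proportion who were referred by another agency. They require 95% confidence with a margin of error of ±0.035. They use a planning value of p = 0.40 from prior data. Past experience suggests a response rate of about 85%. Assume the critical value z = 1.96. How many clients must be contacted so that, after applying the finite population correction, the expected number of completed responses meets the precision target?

Completed interviews needed (unadjusted): n₀ = 1.96² × 0.2400 / 0.035² ≈ 752.64 → 753.
FPC for N = 2,898: n = 753 / (1 + 752/2898) = 753 / 1.2595 ≈ 597.86 → 598.
At an 85% response rate, contacts needed = 598 / 0.85 ≈ 703.53 → 704.

704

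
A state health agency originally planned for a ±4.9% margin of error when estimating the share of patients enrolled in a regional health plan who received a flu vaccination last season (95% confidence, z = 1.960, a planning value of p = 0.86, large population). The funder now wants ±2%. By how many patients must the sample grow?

At ±4.9%: n = 1.960² × 0.1204 / 0.049² ≈ 192.64 → 193.
At ±2%: n = 1.960² × 0.1204 / 0.020² ≈ 1156.32 → 1157.
Additional respondents: 1157 − 193 = 964.

964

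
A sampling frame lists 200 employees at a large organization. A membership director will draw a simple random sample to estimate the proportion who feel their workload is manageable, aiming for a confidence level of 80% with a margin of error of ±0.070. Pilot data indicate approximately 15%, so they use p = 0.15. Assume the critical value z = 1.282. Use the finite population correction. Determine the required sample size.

Unadjusted: n₀ = 1.282² × 0.15 × 0.85 / 0.070² ≈ 42.77, so n₀ = 43.
Finite population correction with N = 200: n = n₀ / (1 + (n₀−1)/N) = 43 / (1 + 42/200) = 43 / 1.2100 ≈ 35.54.
Rounding up, n = 36.

36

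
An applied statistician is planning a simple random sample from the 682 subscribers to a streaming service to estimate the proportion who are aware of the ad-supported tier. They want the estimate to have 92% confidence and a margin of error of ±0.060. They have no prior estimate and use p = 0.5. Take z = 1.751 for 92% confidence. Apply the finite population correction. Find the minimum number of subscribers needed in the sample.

163

Unadjusted: n₀ = 1.751² × 0.50 × 0.50 / 0.060² ≈ 212.92, so n₀ = 213.
Finite population correction with N = 682: n = n₀ / (1 + (n₀−1)/N) = 213 / (1 + 212/682) = 213 / 1.3109 ≈ 162.49.
Rounding up, n = 163.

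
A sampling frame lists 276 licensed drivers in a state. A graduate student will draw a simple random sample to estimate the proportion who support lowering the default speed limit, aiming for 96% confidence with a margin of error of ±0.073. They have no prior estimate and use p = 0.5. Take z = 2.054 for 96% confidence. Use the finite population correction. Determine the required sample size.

116

Unadjusted: n₀ = 2.054² × 0.50 × 0.50 / 0.073² ≈ 197.92, so n₀ = 198.
Finite population correction with N = 276: n = n₀ / (1 + (n₀−1)/N) = 198 / (1 + 197/276) = 198 / 1.7138 ≈ 115.53.
Rounding up, n = 116.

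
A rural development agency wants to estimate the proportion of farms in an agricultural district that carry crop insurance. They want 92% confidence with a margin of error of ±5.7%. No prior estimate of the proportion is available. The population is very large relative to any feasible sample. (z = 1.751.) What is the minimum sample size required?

With no prior estimate, use p = 0.5, giving p(1−p) = 0.25.
n = z²·p(1−p)/E² = 1.751² × 0.2500 / 0.057² = 3.0660 × 0.2500 / 0.003249 ≈ 235.92.
Rounding up gives n = 236.

236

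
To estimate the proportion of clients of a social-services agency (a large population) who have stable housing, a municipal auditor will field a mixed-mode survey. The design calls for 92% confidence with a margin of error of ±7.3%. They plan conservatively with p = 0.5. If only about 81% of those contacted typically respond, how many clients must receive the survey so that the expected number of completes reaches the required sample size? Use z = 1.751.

178

Completed interviews needed: n₀ = 1.751² × 0.2500 / 0.073² ≈ 143.84 → 144.
At an 81% response rate, contacts needed = 144 / 0.81 ≈ 177.78 → 178.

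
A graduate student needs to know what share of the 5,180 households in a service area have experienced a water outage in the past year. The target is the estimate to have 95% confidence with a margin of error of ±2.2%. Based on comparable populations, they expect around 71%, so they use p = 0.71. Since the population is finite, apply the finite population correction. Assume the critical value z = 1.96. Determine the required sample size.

1243

Unadjusted: n₀ = 1.96² × 0.71 × 0.29 / 0.022² ≈ 1634.27, so n₀ = 1635.
Finite population correction with N = 5,180: n = n₀ / (1 + (n₀−1)/N) = 1635 / (1 + 1634/5180) = 1635 / 1.3154 ≈ 1242.93.
Rounding up, n = 1243.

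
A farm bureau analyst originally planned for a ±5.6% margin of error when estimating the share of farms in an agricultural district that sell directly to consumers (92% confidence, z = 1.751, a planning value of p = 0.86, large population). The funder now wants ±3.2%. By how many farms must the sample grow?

At ±5.6%: n = 1.751² × 0.1204 / 0.056² ≈ 117.71 → 118.
At ±3.2%: n = 1.751² × 0.1204 / 0.032² ≈ 360.49 → 361.
Additional respondents: 361 − 118 = 243.

243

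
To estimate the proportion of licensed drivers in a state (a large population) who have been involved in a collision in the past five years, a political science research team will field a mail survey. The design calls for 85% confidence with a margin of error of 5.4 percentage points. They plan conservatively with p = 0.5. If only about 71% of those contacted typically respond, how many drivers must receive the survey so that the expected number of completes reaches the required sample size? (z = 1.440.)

Completed interviews needed: n₀ = 1.440² × 0.2500 / 0.054² ≈ 177.78 → 178.
At a 71% response rate, contacts needed = 178 / 0.71 ≈ 250.70 → 251.

251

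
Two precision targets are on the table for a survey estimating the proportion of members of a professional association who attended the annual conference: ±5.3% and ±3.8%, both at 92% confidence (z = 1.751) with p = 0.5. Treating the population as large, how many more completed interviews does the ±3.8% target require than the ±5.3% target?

258

At ±5.3%: n = 1.751² × 0.2500 / 0.053² ≈ 272.87 → 273.
At ±3.8%: n = 1.751² × 0.2500 / 0.038² ≈ 530.82 → 531.
Additional respondents: 531 − 273 = 258.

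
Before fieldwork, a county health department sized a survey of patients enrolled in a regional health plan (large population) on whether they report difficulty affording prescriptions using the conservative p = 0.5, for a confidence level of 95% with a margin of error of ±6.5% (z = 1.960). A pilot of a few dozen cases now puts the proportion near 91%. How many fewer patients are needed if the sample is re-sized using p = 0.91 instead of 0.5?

Conservative (p = 0.5): n = 1.960² × 0.25 / 0.065² ≈ 227.31 → 228.
Using p = 0.91: p(1−p) = 0.0819, so n = 1.960² × 0.0819 / 0.065² ≈ 74.47 → 75.
Reduction: 228 − 75 = 153.

153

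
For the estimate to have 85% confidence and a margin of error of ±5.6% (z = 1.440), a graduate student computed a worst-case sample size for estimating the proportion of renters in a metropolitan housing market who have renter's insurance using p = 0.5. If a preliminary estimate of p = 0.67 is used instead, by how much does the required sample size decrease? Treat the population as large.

Conservative (p = 0.5): n = 1.440² × 0.25 / 0.056² ≈ 165.31 → 166.
Using p = 0.67: p(1−p) = 0.2211, so n = 1.440² × 0.2211 / 0.056² ≈ 146.20 → 147.
Reduction: 166 − 147 = 19.

19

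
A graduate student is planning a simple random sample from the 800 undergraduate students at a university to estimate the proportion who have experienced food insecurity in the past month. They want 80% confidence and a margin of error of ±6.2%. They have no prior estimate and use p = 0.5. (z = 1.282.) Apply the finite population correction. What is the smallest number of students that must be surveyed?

95

Unadjusted: n₀ = 1.282² × 0.50 × 0.50 / 0.062² ≈ 106.89, so n₀ = 107.
Finite population correction with N = 800: n = n₀ / (1 + (n₀−1)/N) = 107 / (1 + 106/800) = 107 / 1.1325 ≈ 94.48.
Rounding up, n = 95.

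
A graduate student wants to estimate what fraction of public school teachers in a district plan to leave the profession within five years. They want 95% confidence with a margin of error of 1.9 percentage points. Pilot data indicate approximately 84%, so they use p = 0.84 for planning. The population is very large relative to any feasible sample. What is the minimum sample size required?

For 95% confidence, z = 1.96.
With p = 0.84, p(1−p) = 0.1344.
n = z²·p(1−p)/E² = 1.96² × 0.1344 / 0.019² = 3.8416 × 0.1344 / 0.000361 ≈ 1430.22.
Rounding up gives n = 1431.

1431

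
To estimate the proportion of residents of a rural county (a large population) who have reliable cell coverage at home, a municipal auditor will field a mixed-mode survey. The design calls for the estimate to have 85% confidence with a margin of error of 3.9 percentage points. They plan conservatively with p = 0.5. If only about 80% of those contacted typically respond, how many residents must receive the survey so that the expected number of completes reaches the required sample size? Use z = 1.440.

Completed interviews needed: n₀ = 1.440² × 0.2500 / 0.039² ≈ 340.83 → 341.
At an 80% response rate, contacts needed = 341 / 0.80 ≈ 426.25 → 427.

427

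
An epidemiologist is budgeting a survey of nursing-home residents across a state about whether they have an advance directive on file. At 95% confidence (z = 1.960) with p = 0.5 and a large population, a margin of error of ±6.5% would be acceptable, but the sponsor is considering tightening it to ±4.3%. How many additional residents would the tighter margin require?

292

At ±6.5%: n = 1.960² × 0.2500 / 0.065² ≈ 227.31 → 228.
At ±4.3%: n = 1.960² × 0.2500 / 0.043² ≈ 519.42 → 520.
Additional respondents: 520 − 228 = 292.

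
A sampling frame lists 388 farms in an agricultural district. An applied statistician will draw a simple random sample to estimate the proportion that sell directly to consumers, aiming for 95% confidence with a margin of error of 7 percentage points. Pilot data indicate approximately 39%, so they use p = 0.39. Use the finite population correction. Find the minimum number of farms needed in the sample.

For 95% confidence, z = 1.960.
Unadjusted: n₀ = 1.960² × 0.39 × 0.61 / 0.070² ≈ 186.51, so n₀ = 187.
Finite population correction with N = 388: n = n₀ / (1 + (n₀−1)/N) = 187 / (1 + 186/388) = 187 / 1.4794 ≈ 126.40.
Rounding up, n = 127.

127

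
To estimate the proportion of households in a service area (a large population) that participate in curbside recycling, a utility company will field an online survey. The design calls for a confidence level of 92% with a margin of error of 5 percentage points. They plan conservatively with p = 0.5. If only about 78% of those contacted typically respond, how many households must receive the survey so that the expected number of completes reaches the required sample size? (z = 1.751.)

Completed interviews needed: n₀ = 1.751² × 0.2500 / 0.050² ≈ 306.60 → 307.
At a 78% response rate, contacts needed = 307 / 0.78 ≈ 393.59 → 394.

394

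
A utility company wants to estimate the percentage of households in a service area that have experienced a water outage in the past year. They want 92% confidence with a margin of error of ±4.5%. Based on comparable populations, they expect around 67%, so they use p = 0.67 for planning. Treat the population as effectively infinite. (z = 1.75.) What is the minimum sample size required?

335

With p = 0.67, p(1−p) = 0.2211.
n = z²·p(1−p)/E² = 1.75² × 0.2211 / 0.045² = 3.0625 × 0.2211 / 0.002025 ≈ 334.38.
Rounding up gives n = 335.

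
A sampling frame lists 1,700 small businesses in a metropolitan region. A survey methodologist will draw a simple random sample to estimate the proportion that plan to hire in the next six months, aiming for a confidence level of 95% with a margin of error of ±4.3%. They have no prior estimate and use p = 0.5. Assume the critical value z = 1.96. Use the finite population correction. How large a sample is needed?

Unadjusted: n₀ = 1.96² × 0.50 × 0.50 / 0.043² ≈ 519.42, so n₀ = 520.
Finite population correction with N = 1,700: n = n₀ / (1 + (n₀−1)/N) = 520 / (1 + 519/1700) = 520 / 1.3053 ≈ 398.38.
Rounding up, n = 399.

399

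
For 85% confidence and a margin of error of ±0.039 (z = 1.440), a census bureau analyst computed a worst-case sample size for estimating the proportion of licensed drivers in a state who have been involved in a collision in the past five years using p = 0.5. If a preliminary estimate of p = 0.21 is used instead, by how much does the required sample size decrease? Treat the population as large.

Conservative (p = 0.5): n = 1.440² × 0.25 / 0.039² ≈ 340.83 → 341.
Using p = 0.21: p(1−p) = 0.1659, so n = 1.440² × 0.1659 / 0.039² ≈ 226.17 → 227.
Reduction: 341 − 227 = 114.

114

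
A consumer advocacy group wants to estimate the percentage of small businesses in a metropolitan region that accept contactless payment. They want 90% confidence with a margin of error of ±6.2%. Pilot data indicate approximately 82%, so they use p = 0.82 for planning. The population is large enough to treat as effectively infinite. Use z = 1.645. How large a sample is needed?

With p = 0.82, p(1−p) = 0.1476.
n = z²·p(1−p)/E² = 1.645² × 0.1476 / 0.062² = 2.7060 × 0.1476 / 0.003844 ≈ 103.90.
Rounding up gives n = 104.

104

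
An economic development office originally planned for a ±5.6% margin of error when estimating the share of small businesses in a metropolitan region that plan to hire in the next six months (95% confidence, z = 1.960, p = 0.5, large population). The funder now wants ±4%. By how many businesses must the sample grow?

At ±5.6%: n = 1.960² × 0.2500 / 0.056² ≈ 306.25 → 307.
At ±4%: n = 1.960² × 0.2500 / 0.040² ≈ 600.25 → 601.
Additional respondents: 601 − 307 = 294.

294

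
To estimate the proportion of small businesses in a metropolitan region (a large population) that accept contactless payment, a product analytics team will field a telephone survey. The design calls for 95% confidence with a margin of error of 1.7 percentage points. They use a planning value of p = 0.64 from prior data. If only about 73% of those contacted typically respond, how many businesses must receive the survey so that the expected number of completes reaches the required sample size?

For 95% confidence, z = 1.960.
Completed interviews needed: n₀ = 1.960² × 0.2304 / 0.017² ≈ 3062.65 → 3063.
At a 73% response rate, contacts needed = 3063 / 0.73 ≈ 4195.89 → 4196.

4196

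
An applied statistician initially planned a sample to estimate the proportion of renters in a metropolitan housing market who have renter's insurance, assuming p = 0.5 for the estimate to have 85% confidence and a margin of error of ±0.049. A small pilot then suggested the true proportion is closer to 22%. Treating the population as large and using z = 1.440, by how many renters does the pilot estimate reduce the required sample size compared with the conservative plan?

Conservative (p = 0.5): n = 1.440² × 0.25 / 0.049² ≈ 215.91 → 216.
Using p = 0.22: p(1−p) = 0.1716, so n = 1.440² × 0.1716 / 0.049² ≈ 148.20 → 149.
Reduction: 216 − 149 = 67.

67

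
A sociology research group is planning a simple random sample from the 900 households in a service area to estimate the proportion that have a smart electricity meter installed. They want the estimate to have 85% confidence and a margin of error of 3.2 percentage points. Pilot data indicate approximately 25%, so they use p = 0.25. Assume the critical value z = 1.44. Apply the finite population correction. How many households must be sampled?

268

Unadjusted: n₀ = 1.44² × 0.25 × 0.75 / 0.032² ≈ 379.69, so n₀ = 380.
Finite population correction with N = 900: n = n₀ / (1 + (n₀−1)/N) = 380 / (1 + 379/900) = 380 / 1.4211 ≈ 267.40.
Rounding up, n = 268.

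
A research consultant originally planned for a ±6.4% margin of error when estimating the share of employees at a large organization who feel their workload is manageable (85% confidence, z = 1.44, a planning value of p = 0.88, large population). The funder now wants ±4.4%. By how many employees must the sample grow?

At ±6.4%: n = 1.44² × 0.1056 / 0.064² ≈ 53.46 → 54.
At ±4.4%: n = 1.44² × 0.1056 / 0.044² ≈ 113.11 → 114.
Additional respondents: 114 − 54 = 60.

60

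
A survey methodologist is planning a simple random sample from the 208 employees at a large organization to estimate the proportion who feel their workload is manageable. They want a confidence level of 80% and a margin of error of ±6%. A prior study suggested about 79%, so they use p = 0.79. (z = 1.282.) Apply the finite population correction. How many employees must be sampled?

56

Unadjusted: n₀ = 1.282² × 0.79 × 0.21 / 0.060² ≈ 75.74, so n₀ = 76.
Finite population correction with N = 208: n = n₀ / (1 + (n₀−1)/N) = 76 / (1 + 75/208) = 76 / 1.3606 ≈ 55.86.
Rounding up, n = 56.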